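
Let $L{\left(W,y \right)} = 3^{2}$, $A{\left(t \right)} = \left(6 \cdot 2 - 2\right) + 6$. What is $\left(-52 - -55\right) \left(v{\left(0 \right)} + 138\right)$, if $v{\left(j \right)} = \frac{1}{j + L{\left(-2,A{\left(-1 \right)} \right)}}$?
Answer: $\frac{1243}{3} \approx 414.33$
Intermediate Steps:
$A{\left(t \right)} = 16$ ($A{\left(t \right)} = \left(12 - 2\right) + 6 = 10 + 6 = 16$)
$L{\left(W,y \right)} = 9$
$v{\left(j \right)} = \frac{1}{9 + j}$ ($v{\left(j \right)} = \frac{1}{j + 9} = \frac{1}{9 + j}$)
$\left(-52 - -55\right) \left(v{\left(0 \right)} + 138\right) = \left(-52 - -55\right) \left(\frac{1}{9 + 0} + 138\right) = \left(-52 + 55\right) \left(\frac{1}{9} + 138\right) = 3 \left(\frac{1}{9} + 138\right) = 3 \cdot \frac{1243}{9} = \frac{1243}{3}$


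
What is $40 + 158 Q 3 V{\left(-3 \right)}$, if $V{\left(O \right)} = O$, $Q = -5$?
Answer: $7150$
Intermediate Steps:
$40 + 158 Q 3 V{\left(-3 \right)} = 40 + 158 \left(-5\right) 3 \left(-3\right) = 40 + 158 \left(\left(-15\right) \left(-3\right)\right) = 40 + 158 \cdot 45 = 40 + 7110 = 7150$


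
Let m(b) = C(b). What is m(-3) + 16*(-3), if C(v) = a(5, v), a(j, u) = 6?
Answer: -42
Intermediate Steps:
C(v) = 6
m(b) = 6
m(-3) + 16*(-3) = 6 + 16*(-3) = 6 - 48 = -42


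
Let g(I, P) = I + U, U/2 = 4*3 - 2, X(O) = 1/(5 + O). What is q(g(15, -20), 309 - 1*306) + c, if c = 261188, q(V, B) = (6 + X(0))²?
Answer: 6530661/25 ≈ 2.6123e+5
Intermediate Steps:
U = 20 (U = 2*(4*3 - 2) = 2*(12 - 2) = 2*10 = 20)
g(I, P) = 20 + I (g(I, P) = I + 20 = 20 + I)
q(V, B) = 961/25 (q(V, B) = (6 + 1/(5 + 0))² = (6 + 1/5)² = (6 + ⅕)² = (31/5)² = 961/25)
q(g(15, -20), 309 - 1*306) + c = 961/25 + 261188 = 6530661/25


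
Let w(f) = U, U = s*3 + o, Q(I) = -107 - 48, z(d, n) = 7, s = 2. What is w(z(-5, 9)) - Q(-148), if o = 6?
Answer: 167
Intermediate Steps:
Q(I) = -155
U = 12 (U = 2*3 + 6 = 6 + 6 = 12)
w(f) = 12
w(z(-5, 9)) - Q(-148) = 12 - 1*(-155) = 12 + 155 = 167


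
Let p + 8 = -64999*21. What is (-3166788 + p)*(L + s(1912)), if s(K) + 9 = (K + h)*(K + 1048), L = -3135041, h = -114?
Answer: -9911127878250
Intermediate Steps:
s(K) = -9 + (-114 + K)*(1048 + K) (s(K) = -9 + (K - 114)*(K + 1048) = -9 + (-114 + K)*(1048 + K))
p = -1364987 (p = -8 - 64999*21 = -8 - 1364979 = -1364987)
(-3166788 + p)*(L + s(1912)) = (-3166788 - 1364987)*(-3135041 + (-119481 + 1912² + 934*1912)) = -4531775*(-3135041 + (-119481 + 3655744 + 1785808)) = -4531775*(-3135041 + 5322071) = -4531775*2187030 = -9911127878250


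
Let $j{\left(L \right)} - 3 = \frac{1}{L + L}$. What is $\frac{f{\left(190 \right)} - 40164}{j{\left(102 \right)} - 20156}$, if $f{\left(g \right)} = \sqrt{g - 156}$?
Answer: $\frac{8193456}{4111211} - \frac{204 \sqrt{34}}{4111211} \approx 1.9927$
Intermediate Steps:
$j{\left(L \right)} = 3 + \frac{1}{2 L}$ ($j{\left(L \right)} = 3 + \frac{1}{L + L} = 3 + \frac{1}{2 L}$)
$f{\left(g \right)} = \sqrt{-156 + g}$
$\frac{f{\left(190 \right)} - 40164}{j{\left(102 \right)} - 20156} = \frac{\sqrt{-156 + 190} - 40164}{\left(3 + \frac{1}{2 \cdot 102}\right) - 20156} = \frac{\sqrt{34} - 40164}{\left(3 + \frac{1}{2} \cdot \frac{1}{102}\right) - 20156} = \frac{-40164 + \sqrt{34}}{\left(3 + \frac{1}{204}\right) - 20156} = \frac{-40164 + \sqrt{34}}{\frac{613}{204} - 20156} = \frac{-40164 + \sqrt{34}}{- \frac{4111211}{204}} = \left(-40164 + \sqrt{34}\right) \left(- \frac{204}{4111211}\right) = \frac{8193456}{4111211} - \frac{204 \sqrt{34}}{4111211}$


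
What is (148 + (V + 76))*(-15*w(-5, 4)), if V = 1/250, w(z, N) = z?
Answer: 168003/10 ≈ 16800.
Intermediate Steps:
V = 1/250 ≈ 0.0040000
(148 + (V + 76))*(-15*w(-5, 4)) = (148 + (1/250 + 76))*(-15*(-5)) = (148 + 19001/250)*75 = (56001/250)*75 = 168003/10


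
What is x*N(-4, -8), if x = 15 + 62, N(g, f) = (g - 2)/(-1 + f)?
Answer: 154/3 ≈ 51.333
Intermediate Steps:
N(g, f) = (-2 + g)/(-1 + f)
x = 77
x*N(-4, -8) = 77*((-2 - 4)/(-1 - 8)) = 77*(-6/(-9)) = 77*(-1/9*(-6)) = 77*(2/3) = 154/3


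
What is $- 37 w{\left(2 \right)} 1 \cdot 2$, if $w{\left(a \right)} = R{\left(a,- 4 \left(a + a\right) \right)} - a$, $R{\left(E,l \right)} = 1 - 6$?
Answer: $518$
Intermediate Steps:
$R{\left(E,l \right)} = -5$ ($R{\left(E,l \right)} = 1 - 6 = -5$)
$w{\left(a \right)} = -5 - a$
$- 37 w{\left(2 \right)} 1 \cdot 2 = - 37 \left(-5 - 2\right) 1 \cdot 2 = - 37 \left(-5 - 2\right) 2 = \left(-37\right) \left(-7\right) 2 = 259 \cdot 2 = 518$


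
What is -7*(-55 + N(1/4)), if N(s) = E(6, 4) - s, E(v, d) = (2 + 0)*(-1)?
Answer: 1603/4 ≈ 400.75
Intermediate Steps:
E(v, d) = -2 (E(v, d) = 2*(-1) = -2)
N(s) = -2 - s
-7*(-55 + N(1/4)) = -7*(-55 + (-2 - 1/4)) = -7*(-55 + (-2 - 1*¼)) = -7*(-55 + (-2 - ¼)) = -7*(-55 - 9/4) = -7*(-229/4) = 1603/4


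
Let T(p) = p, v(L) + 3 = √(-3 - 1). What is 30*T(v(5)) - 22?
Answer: -112 + 60*I ≈ -112.0 + 60.0*I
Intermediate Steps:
v(L) = -3 + 2*I (v(L) = -3 + √(-3 - 1) = -3 + √(-4) = -3 + 2*I)
30*T(v(5)) - 22 = 30*(-3 + 2*I) - 22 = (-90 + 60*I) - 22 = -112 + 60*I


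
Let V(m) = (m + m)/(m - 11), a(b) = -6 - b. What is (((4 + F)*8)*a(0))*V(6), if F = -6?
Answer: -1152/5 ≈ -230.40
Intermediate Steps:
V(m) = 2*m/(-11 + m) (V(m) = (2*m)/(-11 + m) = 2*m/(-11 + m))
(((4 + F)*8)*a(0))*V(6) = (((4 - 6)*8)*(-6 - 1*0))*(2*6/(-11 + 6)) = ((-2*8)*(-6 + 0))*(2*6/(-5)) = (-16*(-6))*(2*6*(-⅕)) = 96*(-12/5) = -1152/5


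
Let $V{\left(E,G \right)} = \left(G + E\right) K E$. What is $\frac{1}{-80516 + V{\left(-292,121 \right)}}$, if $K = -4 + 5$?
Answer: $- \frac{1}{30584} \approx -3.2697 \cdot 10^{-5}$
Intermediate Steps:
$K = 1$
$V{\left(E,G \right)} = E \left(E + G\right)$ ($V{\left(E,G \right)} = \left(G + E\right) 1 E = \left(E + G\right) E = E \left(E + G\right)$)
$\frac{1}{-80516 + V{\left(-292,121 \right)}} = \frac{1}{-80516 - 292 \left(-292 + 121\right)} = \frac{1}{-80516 - -49932} = \frac{1}{-80516 + 49932} = \frac{1}{-30584} = - \frac{1}{30584}$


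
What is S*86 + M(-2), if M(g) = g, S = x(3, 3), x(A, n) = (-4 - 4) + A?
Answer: -432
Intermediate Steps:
x(A, n) = -8 + A
S = -5 (S = -8 + 3 = -5)
S*86 + M(-2) = -5*86 - 2 = -430 - 2 = -432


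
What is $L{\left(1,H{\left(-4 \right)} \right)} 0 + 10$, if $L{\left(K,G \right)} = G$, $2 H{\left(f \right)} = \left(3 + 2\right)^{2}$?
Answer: $10$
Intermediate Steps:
$H{\left(f \right)} = \frac{25}{2}$ ($H{\left(f \right)} = \frac{\left(3 + 2\right)^{2}}{2} = \frac{5^{2}}{2} = \frac{1}{2} \cdot 25 = \frac{25}{2}$)
$L{\left(1,H{\left(-4 \right)} \right)} 0 + 10 = \frac{25}{2} \cdot 0 + 10 = 0 + 10 = 10$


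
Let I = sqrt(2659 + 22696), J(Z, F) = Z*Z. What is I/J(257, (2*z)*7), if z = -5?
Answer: sqrt(25355)/66049 ≈ 0.0024108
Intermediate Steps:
J(Z, F) = Z**2
I = sqrt(25355) ≈ 159.23
I/J(257, (2*z)*7) = sqrt(25355)/(257**2) = sqrt(25355)/66049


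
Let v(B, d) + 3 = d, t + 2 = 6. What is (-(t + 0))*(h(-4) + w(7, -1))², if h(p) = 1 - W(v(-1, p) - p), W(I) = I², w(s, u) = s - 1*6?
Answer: -196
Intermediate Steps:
t = 4 (t = -2 + 6 = 4)
v(B, d) = -3 + d
w(s, u) = -6 + s (w(s, u) = s - 6 = -6 + s)
h(p) = -8 (h(p) = 1 - ((-3 + p) - p)² = 1 - 1*(-3)² = 1 - 1*9 = 1 - 9 = -8)
(-(t + 0))*(h(-4) + w(7, -1))² = (-(4 + 0))*(-8 + (-6 + 7))² = (-1*4)*(-8 + 1)² = -4*(-7)² = -4*49 = -196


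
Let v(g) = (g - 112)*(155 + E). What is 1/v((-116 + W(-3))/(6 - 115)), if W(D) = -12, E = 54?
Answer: -109/2524720 ≈ -4.3173e-5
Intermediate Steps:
v(g) = -23408 + 209*g (v(g) = (g - 112)*(155 + 54) = (-112 + g)*209 = -23408 + 209*g)
1/v((-116 + W(-3))/(6 - 115)) = 1/(-23408 + 209*((-116 - 12)/(6 - 115))) = 1/(-23408 + 209*(-128/(-109))) = 1/(-23408 + 209*(-128*(-1/109))) = 1/(-23408 + 209*(128/109)) = 1/(-23408 + 26752/109) = 1/(-2524720/109) = -109/2524720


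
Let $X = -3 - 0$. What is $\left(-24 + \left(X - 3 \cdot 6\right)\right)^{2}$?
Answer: $2025$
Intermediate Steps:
$X = -3$ ($X = -3 + 0 = -3$)
$\left(-24 + \left(X - 3 \cdot 6\right)\right)^{2} = \left(-24 - \left(3 + 3 \cdot 6\right)\right)^{2} = \left(-24 - 21\right)^{2} = \left(-45\right)^{2} = 2025$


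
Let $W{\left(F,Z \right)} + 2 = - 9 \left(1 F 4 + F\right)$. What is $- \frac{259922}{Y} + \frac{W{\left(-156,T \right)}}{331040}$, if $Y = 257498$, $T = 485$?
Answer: $- \frac{21059364479}{21310534480} \approx -0.98821$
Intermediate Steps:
$W{\left(F,Z \right)} = -2 - 45 F$ ($W{\left(F,Z \right)} = -2 - 9 \left(1 F 4 + F\right) = -2 - 9 \left(F 4 + F\right) = -2 - 9 \left(4 F + F\right) = -2 - 9 \cdot 5 F = -2 - 45 F$)
$- \frac{259922}{Y} + \frac{W{\left(-156,T \right)}}{331040} = - \frac{259922}{257498} + \frac{-2 - -7020}{331040} = \left(-259922\right) \frac{1}{257498} + \left(-2 + 7020\right) \frac{1}{331040} = - \frac{129961}{128749} + 7018 \cdot \frac{1}{331040} = - \frac{129961}{128749} + \frac{3509}{165520} = - \frac{21059364479}{21310534480}$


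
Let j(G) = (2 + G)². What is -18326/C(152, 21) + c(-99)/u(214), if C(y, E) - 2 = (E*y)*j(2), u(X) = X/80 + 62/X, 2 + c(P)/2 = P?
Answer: -22194538027/324038993 ≈ -68.493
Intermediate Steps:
c(P) = -4 + 2*P
u(X) = 62/X + X/80 (u(X) = X*(1/80) + 62/X = X/80 + 62/X = 62/X + X/80)
C(y, E) = 2 + 16*E*y (C(y, E) = 2 + (E*y)*(2 + 2)² = 2 + (E*y)*4² = 2 + (E*y)*16 = 2 + 16*E*y)
-18326/C(152, 21) + c(-99)/u(214) = -18326/(2 + 16*21*152) + (-4 + 2*(-99))/(62/214 + (1/80)*214) = -18326/(2 + 51072) + (-4 - 198)/(62*(1/214) + 107/40) = -18326/51074 - 202/(31/107 + 107/40) = -18326*1/51074 - 202/12689/4280 = -9163/25537 - 202*4280/12689 = -9163/25537 - 864560/12689 = -22194538027/324038993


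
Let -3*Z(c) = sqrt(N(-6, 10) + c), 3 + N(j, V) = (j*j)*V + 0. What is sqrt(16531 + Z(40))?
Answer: sqrt(148779 - 3*sqrt(397))/3 ≈ 128.55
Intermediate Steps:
N(j, V) = -3 + V*j**2 (N(j, V) = -3 + ((j*j)*V + 0) = -3 + (j**2*V + 0) = -3 + (V*j**2 + 0) = -3 + V*j**2)
Z(c) = -sqrt(357 + c)/3 (Z(c) = -sqrt((-3 + 10*(-6)**2) + c)/3 = -sqrt((-3 + 10*36) + c)/3 = -sqrt((-3 + 360) + c)/3 = -sqrt(357 + c)/3)
sqrt(16531 + Z(40)) = sqrt(16531 - sqrt(357 + 40)/3) = sqrt(16531 - sqrt(397)/3)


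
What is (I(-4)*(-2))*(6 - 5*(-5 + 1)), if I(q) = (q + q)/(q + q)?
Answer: -52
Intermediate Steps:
I(q) = 1 (I(q) = (2*q)/((2*q)) = (2*q)*(1/(2*q)) = 1)
(I(-4)*(-2))*(6 - 5*(-5 + 1)) = (1*(-2))*(6 - 5*(-5 + 1)) = -2*(6 - 5*(-4)) = -2*(6 + 20) = -2*26 = -52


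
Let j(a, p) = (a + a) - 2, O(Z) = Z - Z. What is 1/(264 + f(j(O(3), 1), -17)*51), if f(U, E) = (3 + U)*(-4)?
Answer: 1/60 ≈ 0.016667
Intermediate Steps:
O(Z) = 0
j(a, p) = -2 + 2*a (j(a, p) = 2*a - 2 = -2 + 2*a)
f(U, E) = -12 - 4*U
1/(264 + f(j(O(3), 1), -17)*51) = 1/(264 + (-12 - 4*(-2 + 2*0))*51) = 1/(264 + (-12 - 4*(-2 + 0))*51) = 1/(264 + (-12 - 4*(-2))*51) = 1/(264 + (-12 + 8)*51) = 1/(264 - 4*51) = 1/(264 - 204) = 1/60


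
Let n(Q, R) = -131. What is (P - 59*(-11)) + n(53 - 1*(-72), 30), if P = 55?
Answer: 573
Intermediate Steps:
(P - 59*(-11)) + n(53 - 1*(-72), 30) = (55 - 59*(-11)) - 131 = (55 + 649) - 131 = 704 - 131 = 573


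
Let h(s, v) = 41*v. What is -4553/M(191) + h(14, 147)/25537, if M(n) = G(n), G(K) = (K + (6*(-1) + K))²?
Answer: 735803191/3610318912 ≈ 0.20381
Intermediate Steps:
G(K) = (-6 + 2*K)² (G(K) = (K + (-6 + K))² = (-6 + 2*K)²)
M(n) = 4*(-3 + n)²
-4553/M(191) + h(14, 147)/25537 = -4553*1/(4*(-3 + 191)²) + (41*147)/25537 = -4553/(4*188²) + 6027*(1/25537) = -4553/(4*35344) + 6027/25537 = -4553/141376 + 6027/25537 = 735803191/3610318912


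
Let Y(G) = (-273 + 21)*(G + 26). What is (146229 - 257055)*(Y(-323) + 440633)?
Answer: -57128254002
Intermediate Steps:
Y(G) = -6552 - 252*G (Y(G) = -252*(26 + G) = -6552 - 252*G)
(146229 - 257055)*(Y(-323) + 440633) = (146229 - 257055)*((-6552 - 252*(-323)) + 440633) = -110826*((-6552 + 81396) + 440633) = -110826*(74844 + 440633) = -110826*515477 = -57128254002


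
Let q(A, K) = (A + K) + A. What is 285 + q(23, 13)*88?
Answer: 5477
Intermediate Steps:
q(A, K) = K + 2*A
285 + q(23, 13)*88 = 285 + (13 + 2*23)*88 = 285 + (13 + 46)*88 = 285 + 59*88 = 285 + 5192 = 5477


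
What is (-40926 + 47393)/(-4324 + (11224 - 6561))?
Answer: 6467/339 ≈ 19.077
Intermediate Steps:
(-40926 + 47393)/(-4324 + (11224 - 6561)) = 6467/(-4324 + 4663) = 6467/339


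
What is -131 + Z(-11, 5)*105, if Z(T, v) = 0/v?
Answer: -131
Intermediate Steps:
Z(T, v) = 0
-131 + Z(-11, 5)*105 = -131 + 0*105 = -131 + 0 = -131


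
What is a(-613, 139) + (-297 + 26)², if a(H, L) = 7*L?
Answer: 74414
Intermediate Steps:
a(-613, 139) + (-297 + 26)² = 7*139 + (-297 + 26)² = 973 + (-271)² = 973 + 73441 = 74414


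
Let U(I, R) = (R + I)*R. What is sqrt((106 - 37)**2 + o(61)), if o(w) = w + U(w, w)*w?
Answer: 36*sqrt(354) ≈ 677.34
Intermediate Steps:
U(I, R) = R*(I + R) (U(I, R) = (I + R)*R = R*(I + R))
o(w) = w + 2*w**3 (o(w) = w + (w*(w + w))*w = w + (w*(2*w))*w = w + (2*w**2)*w = w + 2*w**3)
sqrt((106 - 37)**2 + o(61)) = sqrt((106 - 37)**2 + (61 + 2*61**3)) = sqrt(69**2 + (61 + 2*226981)) = sqrt(4761 + (61 + 453962)) = sqrt(4761 + 454023) = sqrt(458784) = 36*sqrt(354)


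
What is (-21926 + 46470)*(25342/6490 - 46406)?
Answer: -62639116384/55 ≈ -1.1389e+9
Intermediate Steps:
(-21926 + 46470)*(25342/6490 - 46406) = 24544*(25342*(1/6490) - 46406) = 24544*(12671/3245 - 46406) = 24544*(-150574799/3245) = -62639116384/55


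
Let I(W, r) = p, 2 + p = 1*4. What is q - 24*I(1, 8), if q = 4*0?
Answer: -48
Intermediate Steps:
p = 2 (p = -2 + 1*4 = -2 + 4 = 2)
I(W, r) = 2
q = 0
q - 24*I(1, 8) = 0 - 24*2 = 0 - 48 = -48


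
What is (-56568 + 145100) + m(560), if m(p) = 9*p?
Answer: 93572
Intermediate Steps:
(-56568 + 145100) + m(560) = (-56568 + 145100) + 9*560 = 88532 + 5040 = 93572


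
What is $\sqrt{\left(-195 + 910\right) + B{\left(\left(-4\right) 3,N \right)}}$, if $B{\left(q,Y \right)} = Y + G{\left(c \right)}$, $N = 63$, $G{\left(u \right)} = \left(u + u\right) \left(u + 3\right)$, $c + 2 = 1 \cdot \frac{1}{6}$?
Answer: $\frac{\sqrt{27854}}{6} \approx 27.816$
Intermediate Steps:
$c = - \frac{11}{6}$ ($c = -2 + 1 \cdot \frac{1}{6} = -2 + \frac{1}{6} = - \frac{11}{6} \approx -1.8333$)
$G{\left(u \right)} = 2 u \left(3 + u\right)$
$B{\left(q,Y \right)} = - \frac{77}{18} + Y$ ($B{\left(q,Y \right)} = Y + 2 \left(- \frac{11}{6}\right) \left(3 - \frac{11}{6}\right) = Y + 2 \left(- \frac{11}{6}\right) \frac{7}{6} = Y - \frac{77}{18} = - \frac{77}{18} + Y$)
$\sqrt{\left(-195 + 910\right) + B{\left(\left(-4\right) 3,N \right)}} = \sqrt{\left(-195 + 910\right) + \left(- \frac{77}{18} + 63\right)} = \sqrt{715 + \frac{1057}{18}} = \sqrt{\frac{13927}{18}} = \frac{\sqrt{27854}}{6}$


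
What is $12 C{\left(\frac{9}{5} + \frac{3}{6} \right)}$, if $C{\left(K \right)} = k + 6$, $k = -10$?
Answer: $-48$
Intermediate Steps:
$C{\left(K \right)} = -4$ ($C{\left(K \right)} = -10 + 6 = -4$)
$12 C{\left(\frac{9}{5} + \frac{3}{6} \right)} = 12 \left(-4\right) = -48$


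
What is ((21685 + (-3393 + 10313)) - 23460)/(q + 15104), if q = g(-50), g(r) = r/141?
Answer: 725445/2129614 ≈ 0.34065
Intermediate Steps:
g(r) = r/141 (g(r) = r*(1/141) = r/141)
q = -50/141 (q = (1/141)*(-50) = -50/141 ≈ -0.35461)
((21685 + (-3393 + 10313)) - 23460)/(q + 15104) = ((21685 + (-3393 + 10313)) - 23460)/(-50/141 + 15104) = ((21685 + 6920) - 23460)/(2129614/141) = (28605 - 23460)*(141/2129614) = 5145*(141/2129614) = 725445/2129614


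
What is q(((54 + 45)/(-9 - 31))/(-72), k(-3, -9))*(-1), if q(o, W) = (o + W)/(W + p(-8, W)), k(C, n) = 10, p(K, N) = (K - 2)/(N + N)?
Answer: -169/160 ≈ -1.0562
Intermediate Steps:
p(K, N) = (-2 + K)/(2*N) (p(K, N) = (-2 + K)/((2*N)) = (-2 + K)*(1/(2*N)) = (-2 + K)/(2*N))
q(o, W) = (W + o)/(W - 5/W) (q(o, W) = (o + W)/(W + (-2 - 8)/(2*W)) = (W + o)/(W + (½)*(-10)/W) = (W + o)/(W - 5/W))
q(((54 + 45)/(-9 - 31))/(-72), k(-3, -9))*(-1) = (10*(10 + ((54 + 45)/(-9 - 31))/(-72))/(-5 + 10²))*(-1) = (10*(10 + (99/(-40))*(-1/72))/(-5 + 100))*(-1) = (10*(10 + (99*(-1/40))*(-1/72))/95)*(-1) = (10*(1/95)*(10 - 99/40*(-1/72)))*(-1) = (10*(1/95)*(10 + 11/320))*(-1) = (10*(1/95)*(3211/320))*(-1) = (169/160)*(-1) = -169/160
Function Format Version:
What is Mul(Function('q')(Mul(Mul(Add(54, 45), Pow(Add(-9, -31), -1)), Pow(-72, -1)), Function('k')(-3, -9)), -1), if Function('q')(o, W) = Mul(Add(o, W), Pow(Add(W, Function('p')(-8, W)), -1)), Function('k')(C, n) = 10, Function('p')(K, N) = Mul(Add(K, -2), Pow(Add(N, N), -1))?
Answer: Rational(-169, 160) ≈ -1.0562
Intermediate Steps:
Function('p')(K, N) = Mul(Rational(1, 2), Pow(N, -1), Add(-2, K)) (Function('p')(K, N) = Mul(Add(-2, K), Pow(Mul(2, N), -1)) = Mul(Add(-2, K), Mul(Rational(1, 2), Pow(N, -1))) = Mul(Rational(1, 2), Pow(N, -1), Add(-2, K)))
Function('q')(o, W) = Mul(Pow(Add(W, Mul(-5, Pow(W, -1))), -1), Add(W, o)) (Function('q')(o, W) = Mul(Add(o, W), Pow(Add(W, Mul(Rational(1, 2), Pow(W, -1), Add(-2, -8))), -1)) = Mul(Add(W, o), Pow(Add(W, Mul(Rational(1, 2), Pow(W, -1), -10)), -1)) = Mul(Add(W, o), Pow(Add(W, Mul(-5, Pow(W, -1))), -1)) = Mul(Pow(Add(W, Mul(-5, Pow(W, -1))), -1), Add(W, o)))
Mul(Function('q')(Mul(Mul(Add(54, 45), Pow(Add(-9, -31), -1)), Pow(-72, -1)), Function('k')(-3, -9)), -1) = Mul(Mul(10, Pow(Add(-5, Pow(10, 2)), -1), Add(10, Mul(Mul(Add(54, 45), Pow(Add(-9, -31), -1)), Pow(-72, -1)))), -1) = Mul(Mul(10, Pow(Add(-5, 100), -1), Add(10, Mul(Mul(99, Pow(-40, -1)), Rational(-1, 72)))), -1) = Mul(Mul(10, Pow(95, -1), Add(10, Mul(Mul(99, Rational(-1, 40)), Rational(-1, 72)))), -1) = Mul(Mul(10, Rational(1, 95), Add(10, Mul(Rational(-99, 40), Rational(-1, 72)))), -1) = Mul(Mul(10, Rational(1, 95), Add(10, Rational(11, 320))), -1) = Mul(Mul(10, Rational(1, 95), Rational(3211, 320)), -1) = Mul(Rational(169, 160), -1) = Rational(-169, 160)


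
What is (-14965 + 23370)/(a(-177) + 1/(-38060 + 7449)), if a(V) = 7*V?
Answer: -51457091/7585406 ≈ -6.7837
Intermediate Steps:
(-14965 + 23370)/(a(-177) + 1/(-38060 + 7449)) = (-14965 + 23370)/(7*(-177) + 1/(-38060 + 7449)) = 8405/(-1239 + 1/(-30611)) = 8405/(-1239 - 1/30611) = 8405/(-37927030/30611) = 8405*(-30611/37927030) = -51457091/7585406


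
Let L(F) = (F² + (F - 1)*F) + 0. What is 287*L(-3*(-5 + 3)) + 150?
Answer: 19092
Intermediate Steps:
L(F) = F² + F*(-1 + F) (L(F) = (F² + (-1 + F)*F) + 0 = (F² + F*(-1 + F)) + 0 = F² + F*(-1 + F))
287*L(-3*(-5 + 3)) + 150 = 287*((-3*(-5 + 3))*(-1 + 2*(-3*(-5 + 3)))) + 150 = 287*((-3*(-2))*(-1 + 2*(-3*(-2)))) + 150 = 287*(6*(-1 + 2*6)) + 150 = 287*(6*(-1 + 12)) + 150 = 287*(6*11) + 150 = 287*66 + 150 = 18942 + 150 = 19092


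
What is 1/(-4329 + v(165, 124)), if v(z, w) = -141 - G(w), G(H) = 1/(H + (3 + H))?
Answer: -251/1121971 ≈ -0.00022371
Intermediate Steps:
G(H) = 1/(3 + 2*H)
v(z, w) = -141 - 1/(3 + 2*w)
1/(-4329 + v(165, 124)) = 1/(-4329 + 2*(-212 - 141*124)/(3 + 2*124)) = 1/(-4329 + 2*(-212 - 17484)/(3 + 248)) = 1/(-4329 + 2*(-17696)/251) = 1/(-4329 + 2*(1/251)*(-17696)) = 1/(-4329 - 35392/251) = 1/(-1121971/251) = -251/1121971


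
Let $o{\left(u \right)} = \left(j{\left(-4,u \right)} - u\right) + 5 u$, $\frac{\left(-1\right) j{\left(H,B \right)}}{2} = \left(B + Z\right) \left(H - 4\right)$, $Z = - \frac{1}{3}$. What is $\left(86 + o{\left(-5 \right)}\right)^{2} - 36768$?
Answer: $- \frac{327548}{9} \approx -36394.0$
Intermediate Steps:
$Z = - \frac{1}{3}$ ($Z = \left(-1\right) \frac{1}{3} = - \frac{1}{3} \approx -0.33333$)
$j{\left(H,B \right)} = - 2 \left(-4 + H\right) \left(- \frac{1}{3} + B\right)$ ($j{\left(H,B \right)} = - 2 \left(B - \frac{1}{3}\right) \left(H - 4\right) = - 2 \left(- \frac{1}{3} + B\right) \left(-4 + H\right) = - 2 \left(-4 + H\right) \left(- \frac{1}{3} + B\right)$)
$o{\left(u \right)} = - \frac{16}{3} + 20 u$ ($o{\left(u \right)} = \left(\left(- \frac{8}{3} + 8 u + \frac{2}{3} \left(-4\right) - 2 u \left(-4\right)\right) - u\right) + 5 u = \left(\left(- \frac{8}{3} + 8 u - \frac{8}{3} + 8 u\right) - u\right) + 5 u = \left(\left(- \frac{16}{3} + 16 u\right) - u\right) + 5 u = \left(- \frac{16}{3} + 15 u\right) + 5 u = - \frac{16}{3} + 20 u$)
$\left(86 + o{\left(-5 \right)}\right)^{2} - 36768 = \left(86 + \left(- \frac{16}{3} + 20 \left(-5\right)\right)\right)^{2} - 36768 = \left(86 - \frac{316}{3}\right)^{2} - 36768 = \left(- \frac{58}{3}\right)^{2} - 36768 = \frac{3364}{9} - 36768 = - \frac{327548}{9}$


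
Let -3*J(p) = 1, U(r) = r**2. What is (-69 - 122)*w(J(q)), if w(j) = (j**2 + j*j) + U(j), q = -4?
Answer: -191/3 ≈ -63.667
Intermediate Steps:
J(p) = -1/3 (J(p) = -1/3*1 = -1/3)
w(j) = 3*j**2 (w(j) = (j**2 + j*j) + j**2 = (j**2 + j**2) + j**2 = 2*j**2 + j**2 = 3*j**2)
(-69 - 122)*w(J(q)) = (-69 - 122)*(3*(-1/3)**2) = -573/9 = -191*1/3 = -191/3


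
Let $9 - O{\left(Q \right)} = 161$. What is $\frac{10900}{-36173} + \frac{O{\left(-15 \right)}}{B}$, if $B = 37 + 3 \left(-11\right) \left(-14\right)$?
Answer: $- \frac{10937396}{18050327} \approx -0.60594$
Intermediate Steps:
$O{\left(Q \right)} = -152$ ($O{\left(Q \right)} = 9 - 161 = -152$)
$B = 499$ ($B = 37 - -462 = 37 + 462 = 499$)
$\frac{10900}{-36173} + \frac{O{\left(-15 \right)}}{B} = \frac{10900}{-36173} - \frac{152}{499} = 10900 \left(- \frac{1}{36173}\right) - \frac{152}{499} = - \frac{10900}{36173} - \frac{152}{499} = - \frac{10937396}{18050327}$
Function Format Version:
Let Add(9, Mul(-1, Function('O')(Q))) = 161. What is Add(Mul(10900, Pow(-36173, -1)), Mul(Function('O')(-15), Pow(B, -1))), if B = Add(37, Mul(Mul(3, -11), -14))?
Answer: Rational(-10937396, 18050327) ≈ -0.60594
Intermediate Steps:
Function('O')(Q) = -152 (Function('O')(Q) = Add(9, Mul(-1, 161)) = Add(9, -161) = -152)
B = 499 (B = Add(37, Mul(-33, -14)) = Add(37, 462) = 499)
Add(Mul(10900, Pow(-36173, -1)), Mul(Function('O')(-15), Pow(B, -1))) = Add(Mul(10900, Pow(-36173, -1)), Mul(-152, Pow(499, -1))) = Add(Mul(10900, Rational(-1, 36173)), Mul(-152, Rational(1, 499))) = Add(Rational(-10900, 36173), Rational(-152, 499)) = Rational(-10937396, 18050327)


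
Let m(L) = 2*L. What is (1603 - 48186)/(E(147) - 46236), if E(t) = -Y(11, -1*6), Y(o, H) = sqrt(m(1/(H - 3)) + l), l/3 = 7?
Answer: 19384304292/19239909077 - 139749*sqrt(187)/19239909077 ≈ 1.0074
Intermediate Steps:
l = 21 (l = 3*7 = 21)
Y(o, H) = sqrt(21 + 2/(-3 + H)) (Y(o, H) = sqrt(2/(H - 3) + 21) = sqrt(2/(-3 + H) + 21) = sqrt(21 + 2/(-3 + H)))
E(t) = -sqrt(187)/3 (E(t) = -sqrt((-61 + 21*(-1*6))/(-3 - 1*6)) = -sqrt((-61 + 21*(-6))/(-3 - 6)) = -sqrt((-61 - 126)/(-9)) = -sqrt(-1/9*(-187)) = -sqrt(187/9) = -sqrt(187)/3)
(1603 - 48186)/(E(147) - 46236) = (1603 - 48186)/(-sqrt(187)/3 - 46236) = -46583/(-46236 - sqrt(187)/3)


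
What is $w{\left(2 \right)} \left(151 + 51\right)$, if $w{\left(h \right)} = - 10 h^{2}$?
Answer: $-8080$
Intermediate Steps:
$w{\left(2 \right)} \left(151 + 51\right) = - 10 \cdot 2^{2} \left(151 + 51\right) = \left(-10\right) 4 \cdot 202 = \left(-40\right) 202 = -8080$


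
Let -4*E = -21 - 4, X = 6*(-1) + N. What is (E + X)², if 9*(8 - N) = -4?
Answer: 97969/1296 ≈ 75.593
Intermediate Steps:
N = 76/9 (N = 8 - ⅑*(-4) = 8 + 4/9 = 76/9 ≈ 8.4444)
X = 22/9 (X = 6*(-1) + 76/9 = -6 + 76/9 = 22/9 ≈ 2.4444)
E = 25/4 (E = -(-21 - 4)/4 = -¼*(-25) = 25/4 ≈ 6.2500)
(E + X)² = (25/4 + 22/9)² = (313/36)² = 97969/1296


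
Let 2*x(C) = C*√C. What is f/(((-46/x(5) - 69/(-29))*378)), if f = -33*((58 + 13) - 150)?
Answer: -286375/1082886 - 664390*√5/1624329 ≈ -1.1791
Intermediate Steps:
x(C) = C^(3/2)/2 (x(C) = (C*√C)/2 = C^(3/2)/2)
f = 2607 (f = -33*(71 - 150) = -33*(-79) = 2607)
f/(((-46/x(5) - 69/(-29))*378)) = 2607/(((-46*2*√5/25 - 69/(-29))*378)) = 2607/(((-46*2*√5/25 - 69*(-1/29))*378)) = 2607/(((-46*2*√5/25 + 69/29)*378)) = 2607/(((-92*√5/25 + 69/29)*378)) = 2607/(((69/29 - 92*√5/25)*378)) = 2607/(26082/29 - 34776*√5/25)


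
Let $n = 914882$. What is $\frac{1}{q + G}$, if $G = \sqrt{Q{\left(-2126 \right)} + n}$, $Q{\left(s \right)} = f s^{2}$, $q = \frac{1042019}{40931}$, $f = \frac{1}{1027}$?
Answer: $- \frac{362003747443}{13062693709059383} + \frac{41537523 \sqrt{107732721070}}{13062693709059383} \approx 0.001016$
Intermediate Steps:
$f = \frac{1}{1027} \approx 0.00097371$
$q = \frac{94729}{3721}$ ($q = 1042019 \cdot \frac{1}{40931} = \frac{94729}{3721} \approx 25.458$)
$Q{\left(s \right)} = \frac{s^{2}}{1027}$
$G = \frac{3 \sqrt{107732721070}}{1027}$ ($G = \sqrt{\frac{\left(-2126\right)^{2}}{1027} + 914882} = \sqrt{\frac{1}{1027} \cdot 4519876 + 914882} = \sqrt{\frac{4519876}{1027} + 914882} = \sqrt{\frac{944103690}{1027}} = \frac{3 \sqrt{107732721070}}{1027} \approx 958.79$)
$\frac{1}{q + G} = \frac{1}{\frac{94729}{3721} + \frac{3 \sqrt{107732721070}}{1027}}$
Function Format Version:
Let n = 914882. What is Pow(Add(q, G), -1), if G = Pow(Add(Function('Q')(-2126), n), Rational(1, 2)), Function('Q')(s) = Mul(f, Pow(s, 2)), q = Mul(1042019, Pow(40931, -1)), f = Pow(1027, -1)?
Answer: Add(Rational(-362003747443, 13062693709059383), Mul(Rational(41537523, 13062693709059383), Pow(107732721070, Rational(1, 2)))) ≈ 0.0010160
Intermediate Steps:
f = Rational(1, 1027) ≈ 0.00097371
q = Rational(94729, 3721) (q = Mul(1042019, Rational(1, 40931)) = Rational(94729, 3721) ≈ 25.458)
Function('Q')(s) = Mul(Rational(1, 1027), Pow(s, 2))
G = Mul(Rational(3, 1027), Pow(107732721070, Rational(1, 2))) (G = Pow(Add(Mul(Rational(1, 1027), Pow(-2126, 2)), 914882), Rational(1, 2)) = Pow(Add(Mul(Rational(1, 1027), 4519876), 914882), Rational(1, 2)) = Pow(Add(Rational(4519876, 1027), 914882), Rational(1, 2)) = Pow(Rational(944103690, 1027), Rational(1, 2)) = Mul(Rational(3, 1027), Pow(107732721070, Rational(1, 2))) ≈ 958.79)
Pow(Add(q, G), -1) = Pow(Add(Rational(94729, 3721), Mul(Rational(3, 1027), Pow(107732721070, Rational(1, 2)))), -1)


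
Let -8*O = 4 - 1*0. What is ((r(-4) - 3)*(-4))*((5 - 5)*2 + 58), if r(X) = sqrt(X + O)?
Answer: 696 - 348*I*sqrt(2) ≈ 696.0 - 492.15*I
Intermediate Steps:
O = -1/2 (O = -(4 - 1*0)/8 = -(4 + 0)/8 = -1/8*4 = -1/2 ≈ -0.50000)
r(X) = sqrt(-1/2 + X) (r(X) = sqrt(X - 1/2) = sqrt(-1/2 + X))
((r(-4) - 3)*(-4))*((5 - 5)*2 + 58) = ((sqrt(-2 + 4*(-4))/2 - 3)*(-4))*((5 - 5)*2 + 58) = ((sqrt(-2 - 16)/2 - 3)*(-4))*(0*2 + 58) = ((sqrt(-18)/2 - 3)*(-4))*(0 + 58) = (((3*I*sqrt(2))/2 - 3)*(-4))*58 = ((3*I*sqrt(2)/2 - 3)*(-4))*58 = ((-3 + 3*I*sqrt(2)/2)*(-4))*58 = (12 - 6*I*sqrt(2))*58 = 696 - 348*I*sqrt(2)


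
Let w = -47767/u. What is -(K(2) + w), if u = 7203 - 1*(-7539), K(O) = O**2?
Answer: -11201/14742 ≈ -0.75980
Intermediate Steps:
u = 14742 (u = 7203 + 7539 = 14742)
w = -47767/14742 ≈ -3.2402
-(K(2) + w) = -(2**2 - 47767/14742) = -(4 - 47767/14742) = -1*11201/14742 = -11201/14742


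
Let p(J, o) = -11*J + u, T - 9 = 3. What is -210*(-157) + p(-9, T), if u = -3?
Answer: 33066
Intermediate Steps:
T = 12 (T = 9 + 3 = 12)
p(J, o) = -3 - 11*J (p(J, o) = -11*J - 3 = -3 - 11*J)
-210*(-157) + p(-9, T) = -210*(-157) + (-3 - 11*(-9)) = 32970 + (-3 + 99) = 32970 + 96 = 33066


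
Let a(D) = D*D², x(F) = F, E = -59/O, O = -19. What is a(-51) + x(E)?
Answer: -2520310/19 ≈ -1.3265e+5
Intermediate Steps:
E = 59/19 (E = -59/(-19) = -59*(-1/19) = 59/19 ≈ 3.1053)
a(D) = D³
a(-51) + x(E) = (-51)³ + 59/19 = -132651 + 59/19 = -2520310/19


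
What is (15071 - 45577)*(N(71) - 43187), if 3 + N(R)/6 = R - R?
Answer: 1318011730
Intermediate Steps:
N(R) = -18 (N(R) = -18 + 6*(R - R) = -18 + 6*0 = -18 + 0 = -18)
(15071 - 45577)*(N(71) - 43187) = (15071 - 45577)*(-18 - 43187) = -30506*(-43205) = 1318011730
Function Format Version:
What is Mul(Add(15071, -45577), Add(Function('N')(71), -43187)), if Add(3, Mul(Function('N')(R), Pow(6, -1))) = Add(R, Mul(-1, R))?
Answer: 1318011730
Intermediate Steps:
Function('N')(R) = -18 (Function('N')(R) = Add(-18, Mul(6, Add(R, Mul(-1, R)))) = Add(-18, Mul(6, 0)) = Add(-18, 0) = -18)
Mul(Add(15071, -45577), Add(Function('N')(71), -43187)) = Mul(Add(15071, -45577), Add(-18, -43187)) = Mul(-30506, -43205) = 1318011730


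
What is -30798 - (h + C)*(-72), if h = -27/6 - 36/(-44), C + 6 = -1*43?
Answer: -380502/11 ≈ -34591.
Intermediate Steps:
C = -49 (C = -6 - 1*43 = -6 - 43 = -49)
h = -81/22 (h = -27*⅙ - 36*(-1/44) = -9/2 + 9/11 = -81/22 ≈ -3.6818)
-30798 - (h + C)*(-72) = -30798 - (-81/22 - 49)*(-72) = -30798 - (-1159)*(-72)/22 = -30798 - 1*41724/11 = -30798 - 41724/11 = -380502/11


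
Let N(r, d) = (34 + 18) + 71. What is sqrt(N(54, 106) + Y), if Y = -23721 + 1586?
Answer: 2*I*sqrt(5503) ≈ 148.36*I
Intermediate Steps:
Y = -22135
N(r, d) = 123 (N(r, d) = 52 + 71 = 123)
sqrt(N(54, 106) + Y) = sqrt(123 - 22135) = sqrt(-22012) = 2*I*sqrt(5503)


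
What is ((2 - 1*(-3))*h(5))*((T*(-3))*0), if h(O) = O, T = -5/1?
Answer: 0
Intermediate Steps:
T = -5 (T = -5*1 = -5)
((2 - 1*(-3))*h(5))*((T*(-3))*0) = ((2 - 1*(-3))*5)*(-5*(-3)*0) = ((2 + 3)*5)*(15*0) = (5*5)*0 = 25*0 = 0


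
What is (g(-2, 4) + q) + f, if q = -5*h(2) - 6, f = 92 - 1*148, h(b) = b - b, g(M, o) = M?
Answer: -64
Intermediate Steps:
h(b) = 0
f = -56 (f = 92 - 148 = -56)
q = -6 (q = -5*0 - 6 = 0 - 6 = -6)
(g(-2, 4) + q) + f = (-2 - 6) - 56 = -8 - 56 = -64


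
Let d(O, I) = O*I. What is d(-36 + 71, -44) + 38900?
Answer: 37360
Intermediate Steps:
d(O, I) = I*O
d(-36 + 71, -44) + 38900 = -44*(-36 + 71) + 38900 = -44*35 + 38900 = -1540 + 38900 = 37360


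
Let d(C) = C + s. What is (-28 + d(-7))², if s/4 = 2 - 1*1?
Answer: 961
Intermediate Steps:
s = 4 (s = 4*(2 - 1*1) = 4*(2 - 1) = 4*1 = 4)
d(C) = 4 + C (d(C) = C + 4 = 4 + C)
(-28 + d(-7))² = (-28 + (4 - 7))² = (-28 - 3)² = (-31)² = 961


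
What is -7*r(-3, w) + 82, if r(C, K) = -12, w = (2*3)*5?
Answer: 166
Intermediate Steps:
w = 30 (w = 6*5 = 30)
-7*r(-3, w) + 82 = -7*(-12) + 82 = 84 + 82 = 166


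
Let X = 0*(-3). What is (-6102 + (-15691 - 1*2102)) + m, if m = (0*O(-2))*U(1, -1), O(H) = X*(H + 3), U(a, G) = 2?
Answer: -23895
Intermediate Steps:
X = 0
O(H) = 0 (O(H) = 0*(H + 3) = 0*(3 + H) = 0)
m = 0 (m = (0*0)*2 = 0*2 = 0)
(-6102 + (-15691 - 1*2102)) + m = (-6102 + (-15691 - 1*2102)) + 0 = (-6102 + (-15691 - 2102)) + 0 = (-6102 - 17793) + 0 = -23895 + 0 = -23895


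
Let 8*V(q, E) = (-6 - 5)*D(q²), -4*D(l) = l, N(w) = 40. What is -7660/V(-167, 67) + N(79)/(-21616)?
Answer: -663848135/828916858 ≈ -0.80086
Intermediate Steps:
D(l) = -l/4
V(q, E) = 11*q²/32 (V(q, E) = ((-6 - 5)*(-q²/4))/8 = (-(-11)*q²/4)/8 = (11*q²/4)/8 = 11*q²/32)
-7660/V(-167, 67) + N(79)/(-21616) = -7660/((11/32)*(-167)²) + 40/(-21616) = -7660/((11/32)*27889) + 40*(-1/21616) = -7660/306779/32 - 5/2702 = -7660*32/306779 - 5/2702 = -245120/306779 - 5/2702 = -663848135/828916858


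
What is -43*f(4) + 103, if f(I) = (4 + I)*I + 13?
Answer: -1832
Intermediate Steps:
f(I) = 13 + I*(4 + I) (f(I) = I*(4 + I) + 13 = 13 + I*(4 + I))
-43*f(4) + 103 = -43*(13 + 4**2 + 4*4) + 103 = -43*(13 + 16 + 16) + 103 = -43*45 + 103 = -1935 + 103 = -1832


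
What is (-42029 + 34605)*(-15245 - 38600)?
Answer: 399745280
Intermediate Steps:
(-42029 + 34605)*(-15245 - 38600) = -7424*(-53845) = 399745280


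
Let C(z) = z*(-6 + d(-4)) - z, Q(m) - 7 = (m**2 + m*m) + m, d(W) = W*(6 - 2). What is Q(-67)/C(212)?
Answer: -4459/2438 ≈ -1.8290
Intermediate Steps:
d(W) = 4*W (d(W) = W*4 = 4*W)
Q(m) = 7 + m + 2*m**2 (Q(m) = 7 + ((m**2 + m*m) + m) = 7 + ((m**2 + m**2) + m) = 7 + (2*m**2 + m) = 7 + (m + 2*m**2) = 7 + m + 2*m**2)
C(z) = -23*z (C(z) = z*(-6 + 4*(-4)) - z = z*(-6 - 16) - z = z*(-22) - z = -22*z - z = -23*z)
Q(-67)/C(212) = (7 - 67 + 2*(-67)**2)/((-23*212)) = (7 - 67 + 2*4489)/(-4876) = (7 - 67 + 8978)*(-1/4876) = 8918*(-1/4876) = -4459/2438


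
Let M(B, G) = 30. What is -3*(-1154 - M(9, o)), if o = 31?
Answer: 3552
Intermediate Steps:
-3*(-1154 - M(9, o)) = -3*(-1154 - 1*30) = -3*(-1154 - 30) = -3*(-1184) = 3552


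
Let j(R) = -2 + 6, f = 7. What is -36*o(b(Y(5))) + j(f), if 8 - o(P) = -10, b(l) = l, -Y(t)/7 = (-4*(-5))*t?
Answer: -644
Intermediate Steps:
Y(t) = -140*t (Y(t) = -7*(-4*(-5))*t = -140*t)
o(P) = 18 (o(P) = 8 - 1*(-10) = 8 + 10 = 18)
j(R) = 4
-36*o(b(Y(5))) + j(f) = -36*18 + 4 = -648 + 4 = -644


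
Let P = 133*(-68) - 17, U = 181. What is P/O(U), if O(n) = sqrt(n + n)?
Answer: -9061*sqrt(362)/362 ≈ -476.24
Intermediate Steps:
O(n) = sqrt(2)*sqrt(n) (O(n) = sqrt(2*n) = sqrt(2)*sqrt(n))
P = -9061 (P = -9044 - 17 = -9061)
P/O(U) = -9061*sqrt(362)/362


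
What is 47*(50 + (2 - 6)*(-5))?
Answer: 3290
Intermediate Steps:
47*(50 + (2 - 6)*(-5)) = 47*(50 - 4*(-5)) = 47*(50 + 20) = 47*70 = 3290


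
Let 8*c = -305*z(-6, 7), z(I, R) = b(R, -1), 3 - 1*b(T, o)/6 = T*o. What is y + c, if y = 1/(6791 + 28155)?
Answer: -39969487/17473 ≈ -2287.5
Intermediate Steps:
b(T, o) = 18 - 6*T*o
y = 1/34946 ≈ 2.8616e-5
z(I, R) = 18 + 6*R (z(I, R) = 18 - 6*R*(-1) = 18 + 6*R)
c = -4575/2 (c = (-305*(18 + 6*7))/8 = (-305*(18 + 42))/8 = (-305*60)/8 = (⅛)*(-18300) = -4575/2 ≈ -2287.5)
y + c = 1/34946 - 4575/2 = -39969487/17473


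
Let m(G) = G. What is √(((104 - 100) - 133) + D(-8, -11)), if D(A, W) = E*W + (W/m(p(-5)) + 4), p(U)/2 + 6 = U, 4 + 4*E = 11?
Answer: 5*I*√23/2 ≈ 11.99*I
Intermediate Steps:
E = 7/4 (E = -1 + (¼)*11 = -1 + 11/4 = 7/4 ≈ 1.7500)
p(U) = -12 + 2*U
D(A, W) = 4 + 75*W/44 (D(A, W) = 7*W/4 + (W/(-12 + 2*(-5)) + 4) = 7*W/4 + (W/(-12 - 10) + 4) = 7*W/4 + (W/(-22) + 4) = 7*W/4 + (W*(-1/22) + 4) = 7*W/4 + (-W/22 + 4) = 7*W/4 + (4 - W/22) = 4 + 75*W/44)
√(((104 - 100) - 133) + D(-8, -11)) = √(((104 - 100) - 133) + (4 + (75/44)*(-11))) = √((4 - 133) + (4 - 75/4)) = √(-129 - 59/4) = √(-575/4) = 5*I*√23/2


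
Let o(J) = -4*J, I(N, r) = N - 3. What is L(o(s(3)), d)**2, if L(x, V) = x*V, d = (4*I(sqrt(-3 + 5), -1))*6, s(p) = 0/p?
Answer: 0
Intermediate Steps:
s(p) = 0
I(N, r) = -3 + N
d = -72 + 24*sqrt(2) (d = (4*(-3 + sqrt(-3 + 5)))*6 = (4*(-3 + sqrt(2)))*6 = (-12 + 4*sqrt(2))*6 = -72 + 24*sqrt(2) ≈ -38.059)
L(x, V) = V*x
L(o(s(3)), d)**2 = ((-72 + 24*sqrt(2))*(-4*0))**2 = ((-72 + 24*sqrt(2))*0)**2 = 0**2 = 0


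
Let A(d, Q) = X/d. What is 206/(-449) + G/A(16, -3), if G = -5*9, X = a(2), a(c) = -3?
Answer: 107554/449 ≈ 239.54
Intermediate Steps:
X = -3
A(d, Q) = -3/d
G = -45
206/(-449) + G/A(16, -3) = 206/(-449) - 45/((-3/16)) = 206*(-1/449) - 45/((-3*1/16)) = -206/449 - 45/(-3/16) = -206/449 - 45*(-16/3) = -206/449 + 240 = 107554/449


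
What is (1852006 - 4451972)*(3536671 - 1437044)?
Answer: -5458958812682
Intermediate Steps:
(1852006 - 4451972)*(3536671 - 1437044) = -2599966*2099627 = -5458958812682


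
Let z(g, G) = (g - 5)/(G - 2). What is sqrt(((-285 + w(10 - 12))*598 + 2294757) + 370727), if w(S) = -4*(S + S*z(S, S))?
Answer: 93*sqrt(290) ≈ 1583.7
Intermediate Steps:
z(g, G) = (-5 + g)/(-2 + G)
w(S) = -4*S - 4*S*(-5 + S)/(-2 + S) (w(S) = -4*(S + S*((-5 + S)/(-2 + S))) = -4*(S + S*(-5 + S)/(-2 + S)) = -4*S - 4*S*(-5 + S)/(-2 + S))
sqrt(((-285 + w(10 - 12))*598 + 2294757) + 370727) = sqrt(((-285 + 4*(10 - 12)*(7 - 2*(10 - 12))/(-2 + (10 - 12)))*598 + 2294757) + 370727) = sqrt(((-285 + 4*(-2)*(7 - 2*(-2))/(-2 - 2))*598 + 2294757) + 370727) = sqrt(((-285 + 4*(-2)*(7 + 4)/(-4))*598 + 2294757) + 370727) = sqrt(((-285 + 4*(-2)*(-1/4)*11)*598 + 2294757) + 370727) = sqrt(((-285 + 22)*598 + 2294757) + 370727) = sqrt((-263*598 + 2294757) + 370727) = sqrt((-157274 + 2294757) + 370727) = sqrt(2137483 + 370727) = sqrt(2508210) = 93*sqrt(290)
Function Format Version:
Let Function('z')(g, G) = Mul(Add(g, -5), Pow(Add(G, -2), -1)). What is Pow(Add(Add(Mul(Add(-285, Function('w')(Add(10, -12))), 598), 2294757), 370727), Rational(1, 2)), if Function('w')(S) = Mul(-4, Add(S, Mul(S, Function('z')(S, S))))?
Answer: Mul(93, Pow(290, Rational(1, 2))) ≈ 1583.7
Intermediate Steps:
Function('z')(g, G) = Mul(Pow(Add(-2, G), -1), Add(-5, g)) (Function('z')(g, G) = Mul(Add(-5, g), Pow(Add(-2, G), -1)) = Mul(Pow(Add(-2, G), -1), Add(-5, g)))
Function('w')(S) = Add(Mul(-4, S), Mul(-4, S, Pow(Add(-2, S), -1), Add(-5, S))) (Function('w')(S) = Mul(-4, Add(S, Mul(S, Mul(Pow(Add(-2, S), -1), Add(-5, S))))) = Mul(-4, Add(S, Mul(S, Pow(Add(-2, S), -1), Add(-5, S)))) = Add(Mul(-4, S), Mul(-4, S, Pow(Add(-2, S), -1), Add(-5, S))))
Pow(Add(Add(Mul(Add(-285, Function('w')(Add(10, -12))), 598), 2294757), 370727), Rational(1, 2)) = Pow(Add(Add(Mul(Add(-285, Mul(4, Add(10, -12), Pow(Add(-2, Add(10, -12)), -1), Add(7, Mul(-2, Add(10, -12))))), 598), 2294757), 370727), Rational(1, 2)) = Pow(Add(Add(Mul(Add(-285, Mul(4, -2, Pow(Add(-2, -2), -1), Add(7, Mul(-2, -2)))), 598), 2294757), 370727), Rational(1, 2)) = Pow(Add(Add(Mul(Add(-285, Mul(4, -2, Pow(-4, -1), Add(7, 4))), 598), 2294757), 370727), Rational(1, 2)) = Pow(Add(Add(Mul(Add(-285, Mul(4, -2, Rational(-1, 4), 11)), 598), 2294757), 370727), Rational(1, 2)) = Pow(Add(Add(Mul(Add(-285, 22), 598), 2294757), 370727), Rational(1, 2)) = Pow(Add(Add(Mul(-263, 598), 2294757), 370727), Rational(1, 2)) = Pow(Add(Add(-157274, 2294757), 370727), Rational(1, 2)) = Pow(Add(2137483, 370727), Rational(1, 2)) = Pow(2508210, Rational(1, 2)) = Mul(93, Pow(290, Rational(1, 2)))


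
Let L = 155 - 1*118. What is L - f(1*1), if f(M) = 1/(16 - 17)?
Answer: 38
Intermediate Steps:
L = 37 (L = 155 - 118 = 37)
f(M) = -1 (f(M) = 1/(-1) = -1)
L - f(1*1) = 37 - 1*(-1) = 37 + 1 = 38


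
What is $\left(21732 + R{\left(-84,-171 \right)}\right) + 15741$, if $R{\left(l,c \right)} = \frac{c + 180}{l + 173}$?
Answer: $\frac{3335106}{89} \approx 37473.0$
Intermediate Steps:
$R{\left(l,c \right)} = \frac{180 + c}{173 + l}$
$\left(21732 + R{\left(-84,-171 \right)}\right) + 15741 = \left(21732 + \frac{180 - 171}{173 - 84}\right) + 15741 = \left(21732 + \frac{1}{89} \cdot 9\right) + 15741 = \left(21732 + \frac{9}{89}\right) + 15741 = \frac{1934157}{89} + 15741 = \frac{3335106}{89}$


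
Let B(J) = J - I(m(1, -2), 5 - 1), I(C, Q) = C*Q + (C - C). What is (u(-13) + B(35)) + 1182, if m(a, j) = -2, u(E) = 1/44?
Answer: 53901/44 ≈ 1225.0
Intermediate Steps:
u(E) = 1/44
I(C, Q) = C*Q (I(C, Q) = C*Q + 0 = C*Q)
B(J) = 8 + J (B(J) = J - (-2)*(5 - 1) = J - (-2)*4 = J - 1*(-8) = J + 8 = 8 + J)
(u(-13) + B(35)) + 1182 = (1/44 + (8 + 35)) + 1182 = (1/44 + 43) + 1182 = 1893/44 + 1182 = 53901/44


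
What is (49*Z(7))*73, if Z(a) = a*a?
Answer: 175273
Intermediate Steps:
Z(a) = a**2
(49*Z(7))*73 = (49*7**2)*73 = (49*49)*73 = 2401*73 = 175273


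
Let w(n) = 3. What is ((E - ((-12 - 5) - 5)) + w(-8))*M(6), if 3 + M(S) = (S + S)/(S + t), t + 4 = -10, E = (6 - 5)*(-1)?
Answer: -108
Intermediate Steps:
E = -1 (E = 1*(-1) = -1)
t = -14 (t = -4 - 10 = -14)
M(S) = -3 + 2*S/(-14 + S) (M(S) = -3 + (S + S)/(S - 14) = -3 + (2*S)/(-14 + S) = -3 + 2*S/(-14 + S))
((E - ((-12 - 5) - 5)) + w(-8))*M(6) = ((-1 - ((-12 - 5) - 5)) + 3)*((42 - 1*6)/(-14 + 6)) = ((-1 - (-17 - 5)) + 3)*((42 - 6)/(-8)) = ((-1 - 1*(-22)) + 3)*(-1/8*36) = ((-1 + 22) + 3)*(-9/2) = (21 + 3)*(-9/2) = 24*(-9/2) = -108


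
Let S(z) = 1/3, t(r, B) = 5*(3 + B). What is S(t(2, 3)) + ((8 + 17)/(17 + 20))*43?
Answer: 3262/111 ≈ 29.387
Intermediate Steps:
t(r, B) = 15 + 5*B
S(z) = ⅓
S(t(2, 3)) + ((8 + 17)/(17 + 20))*43 = ⅓ + ((8 + 17)/(17 + 20))*43 = ⅓ + (25/37)*43 = ⅓ + 1075/37 = 3262/111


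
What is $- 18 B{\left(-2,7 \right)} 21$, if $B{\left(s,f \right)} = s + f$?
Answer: $-1890$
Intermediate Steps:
$B{\left(s,f \right)} = f + s$
$- 18 B{\left(-2,7 \right)} 21 = - 18 \left(7 - 2\right) 21 = \left(-18\right) 5 \cdot 21 = \left(-90\right) 21 = -1890$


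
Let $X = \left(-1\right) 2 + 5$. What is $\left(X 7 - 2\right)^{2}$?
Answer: $361$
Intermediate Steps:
$X = 3$ ($X = -2 + 5 = 3$)
$\left(X 7 - 2\right)^{2} = \left(3 \cdot 7 - 2\right)^{2} = \left(21 - 2\right)^{2} = 19^{2} = 361$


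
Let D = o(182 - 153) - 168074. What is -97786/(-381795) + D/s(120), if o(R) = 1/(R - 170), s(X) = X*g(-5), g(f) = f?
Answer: 120749555819/430664760 ≈ 280.38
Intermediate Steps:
s(X) = -5*X (s(X) = X*(-5) = -5*X)
o(R) = 1/(-170 + R)
D = -23698435/141 (D = 1/(-170 + (182 - 153)) - 168074 = 1/(-170 + 29) - 168074 = 1/(-141) - 168074 = -1/141 - 168074 = -23698435/141 ≈ -1.6807e+5)
-97786/(-381795) + D/s(120) = -97786/(-381795) - 23698435/(141*((-5*120))) = -97786*(-1/381795) - 23698435/141/(-600) = 97786/381795 - 23698435/141*(-1/600) = 97786/381795 + 4739687/16920 = 120749555819/430664760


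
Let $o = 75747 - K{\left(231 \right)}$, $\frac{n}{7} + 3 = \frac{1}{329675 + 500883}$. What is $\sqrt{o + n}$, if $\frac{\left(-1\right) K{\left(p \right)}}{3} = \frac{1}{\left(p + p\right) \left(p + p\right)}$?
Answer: $\frac{\sqrt{2787461697935214298893}}{191858898} \approx 275.18$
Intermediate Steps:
$n = - \frac{17441711}{830558}$ ($n = -21 + \frac{7}{329675 + 500883} = -21 + \frac{7}{830558} = - \frac{17441711}{830558} \approx -21.0$)
$K{\left(p \right)} = - \frac{3}{4 p^{2}}$ ($K{\left(p \right)} = - \frac{3}{\left(p + p\right) \left(p + p\right)} = - \frac{3}{2 p 2 p} = - \frac{3}{4 p^{2}}$)
$o = \frac{5389247557}{71148}$ ($o = 75747 - - \frac{3}{4 \cdot 53361} = 75747 - \left(- \frac{3}{4}\right) \frac{1}{53361} = 75747 - - \frac{1}{71148} = 75747 + \frac{1}{71148} = \frac{5389247557}{71148} \approx 75747.0$)
$\sqrt{o + n} = \sqrt{\frac{5389247557}{71148} - \frac{17441711}{830558}} = \sqrt{\frac{2237420864796289}{29546270292}} = \frac{\sqrt{2787461697935214298893}}{191858898}$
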